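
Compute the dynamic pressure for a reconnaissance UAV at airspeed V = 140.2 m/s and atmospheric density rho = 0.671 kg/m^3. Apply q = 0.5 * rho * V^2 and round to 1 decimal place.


Step 1: V^2 = 140.2^2 = 19656.04
Step 2: q = 0.5 * 0.671 * 19656.04
Step 3: q = 6594.6 Pa

6594.6


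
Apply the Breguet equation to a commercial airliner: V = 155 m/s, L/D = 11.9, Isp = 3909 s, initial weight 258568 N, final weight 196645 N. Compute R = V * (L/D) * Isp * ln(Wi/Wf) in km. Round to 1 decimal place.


Step 1: Coefficient = V * (L/D) * Isp = 155 * 11.9 * 3909 = 7210150.5 m
Step 2: Wi/Wf = 258568 / 196645 = 1.314897
Step 3: ln(1.314897) = 0.273759
Step 4: R = 7210150.5 * 0.273759 = 1973841.0 m = 1973.8 km

1973.8


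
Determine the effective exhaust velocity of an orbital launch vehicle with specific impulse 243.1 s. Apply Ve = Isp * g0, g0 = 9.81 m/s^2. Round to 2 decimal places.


Step 1: Ve = Isp * g0 = 243.1 * 9.81
Step 2: Ve = 2384.81 m/s

2384.81


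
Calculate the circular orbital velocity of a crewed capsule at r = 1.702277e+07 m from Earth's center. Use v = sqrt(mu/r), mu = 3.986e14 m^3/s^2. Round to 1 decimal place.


Step 1: mu / r = 3.986e14 / 1.702277e+07 = 23415695.5654
Step 2: v = sqrt(23415695.5654) = 4839.0 m/s

4839.0


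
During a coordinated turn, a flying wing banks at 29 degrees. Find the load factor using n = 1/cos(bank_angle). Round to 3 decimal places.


Step 1: Convert 29 degrees to radians = 0.506145
Step 2: cos(29 deg) = 0.87462
Step 3: n = 1 / 0.87462 = 1.143

1.143


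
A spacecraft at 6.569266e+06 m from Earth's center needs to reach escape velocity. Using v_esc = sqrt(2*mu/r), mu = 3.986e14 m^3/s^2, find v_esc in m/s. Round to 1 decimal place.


Step 1: 2*mu/r = 2 * 3.986e14 / 6.569266e+06 = 121352979.1608
Step 2: v_esc = sqrt(121352979.1608) = 11016.0 m/s

11016.0


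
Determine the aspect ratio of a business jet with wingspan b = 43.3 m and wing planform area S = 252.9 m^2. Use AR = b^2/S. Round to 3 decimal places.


Step 1: b^2 = 43.3^2 = 1874.89
Step 2: AR = 1874.89 / 252.9 = 7.414

7.414


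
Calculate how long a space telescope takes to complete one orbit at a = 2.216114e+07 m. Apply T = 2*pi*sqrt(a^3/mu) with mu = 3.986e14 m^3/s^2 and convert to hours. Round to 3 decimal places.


Step 1: a^3 / mu = 1.088369e+22 / 3.986e14 = 2.730480e+07
Step 2: sqrt(2.730480e+07) = 5225.3995 s
Step 3: T = 2*pi * 5225.3995 = 32832.15 s
Step 4: T in hours = 32832.15 / 3600 = 9.120 hours

9.120


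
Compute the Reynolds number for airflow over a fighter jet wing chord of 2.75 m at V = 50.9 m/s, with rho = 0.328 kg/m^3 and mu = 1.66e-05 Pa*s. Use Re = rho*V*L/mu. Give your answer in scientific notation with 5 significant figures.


Step 1: Numerator = rho * V * L = 0.328 * 50.9 * 2.75 = 45.9118
Step 2: Re = 45.9118 / 1.66e-05
Step 3: Re = 2.7658e+06

2.7658e+06


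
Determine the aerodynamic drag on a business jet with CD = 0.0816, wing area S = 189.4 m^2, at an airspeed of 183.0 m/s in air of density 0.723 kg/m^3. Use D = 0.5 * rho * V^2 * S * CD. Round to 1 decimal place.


Step 1: Dynamic pressure q = 0.5 * 0.723 * 183.0^2 = 12106.2735 Pa
Step 2: Drag D = q * S * CD = 12106.2735 * 189.4 * 0.0816
Step 3: D = 187102.9 N

187102.9


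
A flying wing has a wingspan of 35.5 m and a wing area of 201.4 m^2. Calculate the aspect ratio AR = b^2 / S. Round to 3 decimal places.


Step 1: b^2 = 35.5^2 = 1260.25
Step 2: AR = 1260.25 / 201.4 = 6.257

6.257


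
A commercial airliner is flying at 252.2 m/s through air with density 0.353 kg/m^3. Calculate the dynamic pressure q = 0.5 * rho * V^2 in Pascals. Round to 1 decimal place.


Step 1: V^2 = 252.2^2 = 63604.84
Step 2: q = 0.5 * 0.353 * 63604.84
Step 3: q = 11226.3 Pa

11226.3


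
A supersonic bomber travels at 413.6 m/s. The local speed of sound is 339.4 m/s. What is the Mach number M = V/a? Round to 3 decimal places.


Step 1: M = V / a = 413.6 / 339.4
Step 2: M = 1.219

1.219


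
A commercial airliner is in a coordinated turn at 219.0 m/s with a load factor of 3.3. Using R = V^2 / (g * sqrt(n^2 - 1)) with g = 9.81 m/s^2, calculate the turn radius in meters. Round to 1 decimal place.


Step 1: V^2 = 219.0^2 = 47961.0
Step 2: n^2 - 1 = 3.3^2 - 1 = 9.89
Step 3: sqrt(9.89) = 3.144837
Step 4: R = 47961.0 / (9.81 * 3.144837) = 1554.6 m

1554.6


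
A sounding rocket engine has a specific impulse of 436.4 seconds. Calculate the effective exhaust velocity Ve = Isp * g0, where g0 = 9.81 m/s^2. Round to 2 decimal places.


Step 1: Ve = Isp * g0 = 436.4 * 9.81
Step 2: Ve = 4281.08 m/s

4281.08


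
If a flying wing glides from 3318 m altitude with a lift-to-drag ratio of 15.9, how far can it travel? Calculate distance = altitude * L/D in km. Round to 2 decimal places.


Step 1: Glide distance = altitude * L/D = 3318 * 15.9 = 52756.2 m
Step 2: Convert to km: 52756.2 / 1000 = 52.76 km

52.76


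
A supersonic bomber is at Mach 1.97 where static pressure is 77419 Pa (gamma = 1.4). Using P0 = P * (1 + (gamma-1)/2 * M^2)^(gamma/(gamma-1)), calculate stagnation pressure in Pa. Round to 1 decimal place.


Step 1: (gamma-1)/2 * M^2 = 0.2 * 3.8809 = 0.77618
Step 2: 1 + 0.77618 = 1.77618
Step 3: Exponent gamma/(gamma-1) = 3.5
Step 4: P0 = 77419 * 1.77618^3.5 = 578165.2 Pa

578165.2


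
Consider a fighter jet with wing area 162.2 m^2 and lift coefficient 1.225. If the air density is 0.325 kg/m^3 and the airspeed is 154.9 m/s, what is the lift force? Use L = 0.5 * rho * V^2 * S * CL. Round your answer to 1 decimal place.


Step 1: Calculate dynamic pressure q = 0.5 * 0.325 * 154.9^2 = 0.5 * 0.325 * 23994.01 = 3899.0266 Pa
Step 2: Multiply by wing area and lift coefficient: L = 3899.0266 * 162.2 * 1.225
Step 3: L = 632422.1186 * 1.225 = 774717.1 N

774717.1


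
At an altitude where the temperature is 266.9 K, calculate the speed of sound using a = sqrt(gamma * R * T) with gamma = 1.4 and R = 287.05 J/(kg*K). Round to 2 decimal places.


Step 1: gamma * R * T = 1.4 * 287.05 * 266.9 = 107259.103
Step 2: a = sqrt(107259.103) = 327.50 m/s

327.50


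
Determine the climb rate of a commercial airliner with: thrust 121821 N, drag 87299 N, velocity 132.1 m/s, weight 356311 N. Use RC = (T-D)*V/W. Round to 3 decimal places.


Step 1: Excess thrust = T - D = 121821 - 87299 = 34522 N
Step 2: Excess power = 34522 * 132.1 = 4560356.2 W
Step 3: RC = 4560356.2 / 356311 = 12.799 m/s

12.799


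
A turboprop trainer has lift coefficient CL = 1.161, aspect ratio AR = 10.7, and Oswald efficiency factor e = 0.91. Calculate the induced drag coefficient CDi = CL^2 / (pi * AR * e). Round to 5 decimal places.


Step 1: CL^2 = 1.161^2 = 1.347921
Step 2: pi * AR * e = 3.14159 * 10.7 * 0.91 = 30.589688
Step 3: CDi = 1.347921 / 30.589688 = 0.04406

0.04406


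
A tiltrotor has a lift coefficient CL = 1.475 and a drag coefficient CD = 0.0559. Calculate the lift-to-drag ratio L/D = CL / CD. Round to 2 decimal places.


Step 1: L/D = CL / CD = 1.475 / 0.0559
Step 2: L/D = 26.39

26.39


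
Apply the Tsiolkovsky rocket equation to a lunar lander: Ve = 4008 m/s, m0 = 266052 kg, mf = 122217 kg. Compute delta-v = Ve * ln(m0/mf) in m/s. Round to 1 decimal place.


Step 1: Mass ratio m0/mf = 266052 / 122217 = 2.176882
Step 2: ln(2.176882) = 0.777894
Step 3: delta-v = 4008 * 0.777894 = 3117.8 m/s

3117.8


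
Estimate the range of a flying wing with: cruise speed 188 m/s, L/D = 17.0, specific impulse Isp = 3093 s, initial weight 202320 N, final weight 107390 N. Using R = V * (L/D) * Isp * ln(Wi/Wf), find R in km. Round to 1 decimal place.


Step 1: Coefficient = V * (L/D) * Isp = 188 * 17.0 * 3093 = 9885228.0 m
Step 2: Wi/Wf = 202320 / 107390 = 1.883974
Step 3: ln(1.883974) = 0.633384
Step 4: R = 9885228.0 * 0.633384 = 6261140.6 m = 6261.1 km

6261.1


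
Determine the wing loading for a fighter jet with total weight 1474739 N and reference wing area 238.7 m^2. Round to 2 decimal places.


Step 1: Wing loading = W / S = 1474739 / 238.7
Step 2: Wing loading = 6178.21 N/m^2

6178.21


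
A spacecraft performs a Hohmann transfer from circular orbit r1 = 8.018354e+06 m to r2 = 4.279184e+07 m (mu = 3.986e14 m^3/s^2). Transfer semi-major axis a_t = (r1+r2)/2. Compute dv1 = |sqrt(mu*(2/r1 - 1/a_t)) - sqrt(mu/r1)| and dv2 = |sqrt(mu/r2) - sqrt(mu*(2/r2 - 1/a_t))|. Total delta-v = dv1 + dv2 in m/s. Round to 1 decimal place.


Step 1: Transfer semi-major axis a_t = (8.018354e+06 + 4.279184e+07) / 2 = 2.540510e+07 m
Step 2: v1 (circular at r1) = sqrt(mu/r1) = 7050.6 m/s
Step 3: v_t1 = sqrt(mu*(2/r1 - 1/a_t)) = 9150.53 m/s
Step 4: dv1 = |9150.53 - 7050.6| = 2099.93 m/s
Step 5: v2 (circular at r2) = 3052.03 m/s, v_t2 = 1714.63 m/s
Step 6: dv2 = |3052.03 - 1714.63| = 1337.4 m/s
Step 7: Total delta-v = 2099.93 + 1337.4 = 3437.3 m/s

3437.3


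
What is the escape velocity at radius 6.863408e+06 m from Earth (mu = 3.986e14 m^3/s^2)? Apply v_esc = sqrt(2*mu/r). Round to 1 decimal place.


Step 1: 2*mu/r = 2 * 3.986e14 / 6.863408e+06 = 116152208.9318
Step 2: v_esc = sqrt(116152208.9318) = 10777.4 m/s

10777.4


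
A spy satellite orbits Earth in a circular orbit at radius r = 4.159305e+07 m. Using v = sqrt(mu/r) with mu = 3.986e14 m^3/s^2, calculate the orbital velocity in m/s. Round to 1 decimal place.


Step 1: mu / r = 3.986e14 / 4.159305e+07 = 9583331.8307
Step 2: v = sqrt(9583331.8307) = 3095.7 m/s

3095.7


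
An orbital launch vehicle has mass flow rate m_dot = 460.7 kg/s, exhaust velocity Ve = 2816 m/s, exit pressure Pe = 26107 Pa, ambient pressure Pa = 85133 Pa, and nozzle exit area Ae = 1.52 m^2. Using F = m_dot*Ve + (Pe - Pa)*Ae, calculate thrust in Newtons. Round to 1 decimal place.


Step 1: Momentum thrust = m_dot * Ve = 460.7 * 2816 = 1297331.2 N
Step 2: Pressure thrust = (Pe - Pa) * Ae = (26107 - 85133) * 1.52 = -89719.52 N
Step 3: Total thrust F = 1297331.2 + -89719.52 = 1207611.7 N

1207611.7


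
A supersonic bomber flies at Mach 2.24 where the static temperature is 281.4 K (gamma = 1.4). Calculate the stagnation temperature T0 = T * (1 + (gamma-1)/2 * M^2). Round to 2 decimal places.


Step 1: (gamma-1)/2 = 0.2
Step 2: M^2 = 5.0176
Step 3: 1 + 0.2 * 5.0176 = 2.00352
Step 4: T0 = 281.4 * 2.00352 = 563.79 K

563.79


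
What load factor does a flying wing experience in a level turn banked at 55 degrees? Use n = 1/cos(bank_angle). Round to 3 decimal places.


Step 1: Convert 55 degrees to radians = 0.959931
Step 2: cos(55 deg) = 0.573576
Step 3: n = 1 / 0.573576 = 1.743

1.743


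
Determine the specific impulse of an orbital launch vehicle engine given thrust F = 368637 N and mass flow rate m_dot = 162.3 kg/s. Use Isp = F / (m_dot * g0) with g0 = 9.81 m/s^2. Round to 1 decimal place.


Step 1: m_dot * g0 = 162.3 * 9.81 = 1592.16
Step 2: Isp = 368637 / 1592.16 = 231.5 s

231.5


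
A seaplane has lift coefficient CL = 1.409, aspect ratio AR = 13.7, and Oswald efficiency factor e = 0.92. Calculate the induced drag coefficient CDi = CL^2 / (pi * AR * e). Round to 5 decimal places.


Step 1: CL^2 = 1.409^2 = 1.985281
Step 2: pi * AR * e = 3.14159 * 13.7 * 0.92 = 39.596634
Step 3: CDi = 1.985281 / 39.596634 = 0.05014

0.05014


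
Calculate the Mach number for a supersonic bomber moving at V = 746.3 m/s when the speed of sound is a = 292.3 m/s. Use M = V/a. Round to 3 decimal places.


Step 1: M = V / a = 746.3 / 292.3
Step 2: M = 2.553

2.553


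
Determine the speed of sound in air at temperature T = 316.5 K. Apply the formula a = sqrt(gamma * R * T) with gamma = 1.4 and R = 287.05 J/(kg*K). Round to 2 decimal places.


Step 1: gamma * R * T = 1.4 * 287.05 * 316.5 = 127191.855
Step 2: a = sqrt(127191.855) = 356.64 m/s

356.64


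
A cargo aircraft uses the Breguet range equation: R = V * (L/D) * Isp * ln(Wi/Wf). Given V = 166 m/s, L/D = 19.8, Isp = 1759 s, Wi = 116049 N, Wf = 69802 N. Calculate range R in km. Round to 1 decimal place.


Step 1: Coefficient = V * (L/D) * Isp = 166 * 19.8 * 1759 = 5781481.2 m
Step 2: Wi/Wf = 116049 / 69802 = 1.662545
Step 3: ln(1.662545) = 0.50835
Step 4: R = 5781481.2 * 0.50835 = 2939015.1 m = 2939.0 km

2939.0


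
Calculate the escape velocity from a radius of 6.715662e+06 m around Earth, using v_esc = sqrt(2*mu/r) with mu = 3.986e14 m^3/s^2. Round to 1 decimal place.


Step 1: 2*mu/r = 2 * 3.986e14 / 6.715662e+06 = 118707582.3649
Step 2: v_esc = sqrt(118707582.3649) = 10895.3 m/s

10895.3


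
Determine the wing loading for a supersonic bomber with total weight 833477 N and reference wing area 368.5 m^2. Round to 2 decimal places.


Step 1: Wing loading = W / S = 833477 / 368.5
Step 2: Wing loading = 2261.81 N/m^2

2261.81


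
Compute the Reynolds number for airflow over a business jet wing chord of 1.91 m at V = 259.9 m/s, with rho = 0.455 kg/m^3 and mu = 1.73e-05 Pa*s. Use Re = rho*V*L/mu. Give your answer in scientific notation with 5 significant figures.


Step 1: Numerator = rho * V * L = 0.455 * 259.9 * 1.91 = 225.866095
Step 2: Re = 225.866095 / 1.73e-05
Step 3: Re = 1.3056e+07

1.3056e+07


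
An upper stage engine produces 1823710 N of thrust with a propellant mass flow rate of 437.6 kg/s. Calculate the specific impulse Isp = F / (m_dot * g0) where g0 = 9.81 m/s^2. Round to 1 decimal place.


Step 1: m_dot * g0 = 437.6 * 9.81 = 4292.86
Step 2: Isp = 1823710 / 4292.86 = 424.8 s

424.8


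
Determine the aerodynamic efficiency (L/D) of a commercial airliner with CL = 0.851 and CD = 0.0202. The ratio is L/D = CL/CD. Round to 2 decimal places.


Step 1: L/D = CL / CD = 0.851 / 0.0202
Step 2: L/D = 42.13

42.13


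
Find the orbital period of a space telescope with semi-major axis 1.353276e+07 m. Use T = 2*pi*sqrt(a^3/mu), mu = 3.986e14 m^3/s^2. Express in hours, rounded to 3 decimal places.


Step 1: a^3 / mu = 2.478330e+21 / 3.986e14 = 6.217587e+06
Step 2: sqrt(6.217587e+06) = 2493.5089 s
Step 3: T = 2*pi * 2493.5089 = 15667.18 s
Step 4: T in hours = 15667.18 / 3600 = 4.352 hours

4.352


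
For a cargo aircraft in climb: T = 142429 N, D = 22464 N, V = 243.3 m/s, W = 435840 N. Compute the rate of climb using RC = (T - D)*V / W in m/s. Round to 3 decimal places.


Step 1: Excess thrust = T - D = 142429 - 22464 = 119965 N
Step 2: Excess power = 119965 * 243.3 = 29187484.5 W
Step 3: RC = 29187484.5 / 435840 = 66.968 m/s

66.968


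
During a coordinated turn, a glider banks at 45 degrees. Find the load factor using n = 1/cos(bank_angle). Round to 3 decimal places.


Step 1: Convert 45 degrees to radians = 0.785398
Step 2: cos(45 deg) = 0.707107
Step 3: n = 1 / 0.707107 = 1.414

1.414


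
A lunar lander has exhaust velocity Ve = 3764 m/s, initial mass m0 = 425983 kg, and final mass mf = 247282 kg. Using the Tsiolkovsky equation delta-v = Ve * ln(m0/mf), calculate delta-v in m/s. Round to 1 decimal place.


Step 1: Mass ratio m0/mf = 425983 / 247282 = 1.722661
Step 2: ln(1.722661) = 0.54387
Step 3: delta-v = 3764 * 0.54387 = 2047.1 m/s

2047.1


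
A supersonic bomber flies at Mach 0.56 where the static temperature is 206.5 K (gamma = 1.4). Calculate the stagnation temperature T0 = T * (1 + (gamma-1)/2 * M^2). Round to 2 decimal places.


Step 1: (gamma-1)/2 = 0.2
Step 2: M^2 = 0.3136
Step 3: 1 + 0.2 * 0.3136 = 1.06272
Step 4: T0 = 206.5 * 1.06272 = 219.45 K

219.45


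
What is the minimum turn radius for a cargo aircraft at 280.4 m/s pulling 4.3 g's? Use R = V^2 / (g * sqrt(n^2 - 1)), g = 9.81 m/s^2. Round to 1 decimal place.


Step 1: V^2 = 280.4^2 = 78624.16
Step 2: n^2 - 1 = 4.3^2 - 1 = 17.49
Step 3: sqrt(17.49) = 4.182105
Step 4: R = 78624.16 / (9.81 * 4.182105) = 1916.4 m

1916.4


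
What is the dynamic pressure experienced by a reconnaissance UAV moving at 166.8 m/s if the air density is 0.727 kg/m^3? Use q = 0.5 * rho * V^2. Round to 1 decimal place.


Step 1: V^2 = 166.8^2 = 27822.24
Step 2: q = 0.5 * 0.727 * 27822.24
Step 3: q = 10113.4 Pa

10113.4


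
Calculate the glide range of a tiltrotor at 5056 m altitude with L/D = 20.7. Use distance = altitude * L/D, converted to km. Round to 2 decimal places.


Step 1: Glide distance = altitude * L/D = 5056 * 20.7 = 104659.2 m
Step 2: Convert to km: 104659.2 / 1000 = 104.66 km

104.66


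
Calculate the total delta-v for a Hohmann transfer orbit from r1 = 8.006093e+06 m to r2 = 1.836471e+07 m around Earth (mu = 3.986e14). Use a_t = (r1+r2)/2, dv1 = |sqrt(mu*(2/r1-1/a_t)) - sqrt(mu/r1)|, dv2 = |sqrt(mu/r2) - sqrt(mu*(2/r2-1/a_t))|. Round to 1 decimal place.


Step 1: Transfer semi-major axis a_t = (8.006093e+06 + 1.836471e+07) / 2 = 1.318540e+07 m
Step 2: v1 (circular at r1) = sqrt(mu/r1) = 7056.0 m/s
Step 3: v_t1 = sqrt(mu*(2/r1 - 1/a_t)) = 8327.29 m/s
Step 4: dv1 = |8327.29 - 7056.0| = 1271.29 m/s
Step 5: v2 (circular at r2) = 4658.83 m/s, v_t2 = 3630.28 m/s
Step 6: dv2 = |4658.83 - 3630.28| = 1028.55 m/s
Step 7: Total delta-v = 1271.29 + 1028.55 = 2299.8 m/s

2299.8


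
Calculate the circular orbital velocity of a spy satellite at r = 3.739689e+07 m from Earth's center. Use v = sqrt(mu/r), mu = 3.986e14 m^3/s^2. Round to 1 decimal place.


Step 1: mu / r = 3.986e14 / 3.739689e+07 = 10658640.3308
Step 2: v = sqrt(10658640.3308) = 3264.8 m/s

3264.8


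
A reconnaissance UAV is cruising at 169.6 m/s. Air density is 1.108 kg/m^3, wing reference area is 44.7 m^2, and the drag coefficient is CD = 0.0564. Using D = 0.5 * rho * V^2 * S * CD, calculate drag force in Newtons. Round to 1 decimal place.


Step 1: Dynamic pressure q = 0.5 * 1.108 * 169.6^2 = 15935.3446 Pa
Step 2: Drag D = q * S * CD = 15935.3446 * 44.7 * 0.0564
Step 3: D = 40174.3 N

40174.3


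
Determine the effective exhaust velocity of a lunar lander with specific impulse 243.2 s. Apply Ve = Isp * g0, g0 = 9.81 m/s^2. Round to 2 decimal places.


Step 1: Ve = Isp * g0 = 243.2 * 9.81
Step 2: Ve = 2385.79 m/s

2385.79


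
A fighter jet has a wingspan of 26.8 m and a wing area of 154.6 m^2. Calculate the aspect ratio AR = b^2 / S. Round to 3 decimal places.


Step 1: b^2 = 26.8^2 = 718.24
Step 2: AR = 718.24 / 154.6 = 4.646

4.646


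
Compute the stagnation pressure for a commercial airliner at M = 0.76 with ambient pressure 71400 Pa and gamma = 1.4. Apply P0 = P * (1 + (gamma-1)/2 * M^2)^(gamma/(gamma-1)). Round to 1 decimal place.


Step 1: (gamma-1)/2 * M^2 = 0.2 * 0.5776 = 0.11552
Step 2: 1 + 0.11552 = 1.11552
Step 3: Exponent gamma/(gamma-1) = 3.5
Step 4: P0 = 71400 * 1.11552^3.5 = 104681.3 Pa

104681.3


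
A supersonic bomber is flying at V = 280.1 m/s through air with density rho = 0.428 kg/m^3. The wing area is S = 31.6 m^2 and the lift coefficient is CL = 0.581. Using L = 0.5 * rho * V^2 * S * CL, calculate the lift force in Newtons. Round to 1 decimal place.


Step 1: Calculate dynamic pressure q = 0.5 * 0.428 * 280.1^2 = 0.5 * 0.428 * 78456.01 = 16789.5861 Pa
Step 2: Multiply by wing area and lift coefficient: L = 16789.5861 * 31.6 * 0.581
Step 3: L = 530550.922 * 0.581 = 308250.1 N

308250.1


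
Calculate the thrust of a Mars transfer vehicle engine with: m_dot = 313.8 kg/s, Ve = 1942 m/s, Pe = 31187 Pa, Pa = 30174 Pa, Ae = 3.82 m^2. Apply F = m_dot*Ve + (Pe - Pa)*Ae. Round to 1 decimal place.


Step 1: Momentum thrust = m_dot * Ve = 313.8 * 1942 = 609399.6 N
Step 2: Pressure thrust = (Pe - Pa) * Ae = (31187 - 30174) * 3.82 = 3869.66 N
Step 3: Total thrust F = 609399.6 + 3869.66 = 613269.3 N

613269.3


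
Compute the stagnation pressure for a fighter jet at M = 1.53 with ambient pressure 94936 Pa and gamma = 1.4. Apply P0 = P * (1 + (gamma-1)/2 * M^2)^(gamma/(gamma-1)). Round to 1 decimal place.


Step 1: (gamma-1)/2 * M^2 = 0.2 * 2.3409 = 0.46818
Step 2: 1 + 0.46818 = 1.46818
Step 3: Exponent gamma/(gamma-1) = 3.5
Step 4: P0 = 94936 * 1.46818^3.5 = 364047.9 Pa

364047.9


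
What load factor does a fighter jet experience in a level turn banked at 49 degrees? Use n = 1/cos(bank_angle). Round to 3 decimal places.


Step 1: Convert 49 degrees to radians = 0.855211
Step 2: cos(49 deg) = 0.656059
Step 3: n = 1 / 0.656059 = 1.524

1.524


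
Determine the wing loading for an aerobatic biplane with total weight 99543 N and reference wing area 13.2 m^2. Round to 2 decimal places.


Step 1: Wing loading = W / S = 99543 / 13.2
Step 2: Wing loading = 7541.14 N/m^2

7541.14


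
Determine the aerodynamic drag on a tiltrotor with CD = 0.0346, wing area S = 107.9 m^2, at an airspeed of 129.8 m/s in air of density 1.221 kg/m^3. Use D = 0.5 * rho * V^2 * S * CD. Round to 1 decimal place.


Step 1: Dynamic pressure q = 0.5 * 1.221 * 129.8^2 = 10285.7284 Pa
Step 2: Drag D = q * S * CD = 10285.7284 * 107.9 * 0.0346
Step 3: D = 38400.1 N

38400.1


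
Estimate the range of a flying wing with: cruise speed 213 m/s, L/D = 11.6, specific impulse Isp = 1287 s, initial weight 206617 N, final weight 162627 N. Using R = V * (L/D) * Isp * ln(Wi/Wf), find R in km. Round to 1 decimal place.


Step 1: Coefficient = V * (L/D) * Isp = 213 * 11.6 * 1287 = 3179919.6 m
Step 2: Wi/Wf = 206617 / 162627 = 1.270496
Step 3: ln(1.270496) = 0.239408
Step 4: R = 3179919.6 * 0.239408 = 761296.9 m = 761.3 km

761.3


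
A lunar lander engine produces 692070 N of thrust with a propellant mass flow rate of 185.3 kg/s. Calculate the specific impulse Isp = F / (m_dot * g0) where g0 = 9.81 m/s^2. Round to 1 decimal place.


Step 1: m_dot * g0 = 185.3 * 9.81 = 1817.79
Step 2: Isp = 692070 / 1817.79 = 380.7 s

380.7


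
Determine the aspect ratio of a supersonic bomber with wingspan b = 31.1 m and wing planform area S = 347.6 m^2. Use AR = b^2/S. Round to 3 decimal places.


Step 1: b^2 = 31.1^2 = 967.21
Step 2: AR = 967.21 / 347.6 = 2.783

2.783


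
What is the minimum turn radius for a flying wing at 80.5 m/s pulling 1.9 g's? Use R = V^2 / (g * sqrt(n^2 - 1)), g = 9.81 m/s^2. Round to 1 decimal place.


Step 1: V^2 = 80.5^2 = 6480.25
Step 2: n^2 - 1 = 1.9^2 - 1 = 2.61
Step 3: sqrt(2.61) = 1.615549
Step 4: R = 6480.25 / (9.81 * 1.615549) = 408.9 m

408.9


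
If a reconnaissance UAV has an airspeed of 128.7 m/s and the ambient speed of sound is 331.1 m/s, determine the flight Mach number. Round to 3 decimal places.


Step 1: M = V / a = 128.7 / 331.1
Step 2: M = 0.389

0.389


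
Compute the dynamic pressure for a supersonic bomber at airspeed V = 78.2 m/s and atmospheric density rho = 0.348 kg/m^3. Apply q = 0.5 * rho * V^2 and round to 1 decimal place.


Step 1: V^2 = 78.2^2 = 6115.24
Step 2: q = 0.5 * 0.348 * 6115.24
Step 3: q = 1064.1 Pa

1064.1


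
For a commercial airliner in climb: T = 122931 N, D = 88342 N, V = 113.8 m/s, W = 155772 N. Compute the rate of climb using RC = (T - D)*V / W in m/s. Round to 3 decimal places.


Step 1: Excess thrust = T - D = 122931 - 88342 = 34589 N
Step 2: Excess power = 34589 * 113.8 = 3936228.2 W
Step 3: RC = 3936228.2 / 155772 = 25.269 m/s

25.269


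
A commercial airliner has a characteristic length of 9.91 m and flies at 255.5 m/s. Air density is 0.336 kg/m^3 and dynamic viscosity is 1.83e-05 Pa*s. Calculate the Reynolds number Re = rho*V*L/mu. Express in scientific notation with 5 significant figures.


Step 1: Numerator = rho * V * L = 0.336 * 255.5 * 9.91 = 850.75368
Step 2: Re = 850.75368 / 1.83e-05
Step 3: Re = 4.6489e+07

4.6489e+07


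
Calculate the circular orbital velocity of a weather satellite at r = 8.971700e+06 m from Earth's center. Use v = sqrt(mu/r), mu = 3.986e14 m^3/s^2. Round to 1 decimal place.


Step 1: mu / r = 3.986e14 / 8.971700e+06 = 44428592.1286
Step 2: v = sqrt(44428592.1286) = 6665.5 m/s

6665.5


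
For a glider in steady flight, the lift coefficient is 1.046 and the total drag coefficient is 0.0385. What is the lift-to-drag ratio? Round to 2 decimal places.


Step 1: L/D = CL / CD = 1.046 / 0.0385
Step 2: L/D = 27.17

27.17


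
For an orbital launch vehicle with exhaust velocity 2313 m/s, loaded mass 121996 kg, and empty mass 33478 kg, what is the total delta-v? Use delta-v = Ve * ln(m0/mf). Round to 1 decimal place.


Step 1: Mass ratio m0/mf = 121996 / 33478 = 3.644065
Step 2: ln(3.644065) = 1.2931
Step 3: delta-v = 2313 * 1.2931 = 2990.9 m/s

2990.9


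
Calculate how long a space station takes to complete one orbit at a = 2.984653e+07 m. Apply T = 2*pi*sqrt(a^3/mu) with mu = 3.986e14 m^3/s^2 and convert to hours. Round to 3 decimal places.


Step 1: a^3 / mu = 2.658775e+22 / 3.986e14 = 6.670283e+07
Step 2: sqrt(6.670283e+07) = 8167.1799 s
Step 3: T = 2*pi * 8167.1799 = 51315.9 s
Step 4: T in hours = 51315.9 / 3600 = 14.254 hours

14.254


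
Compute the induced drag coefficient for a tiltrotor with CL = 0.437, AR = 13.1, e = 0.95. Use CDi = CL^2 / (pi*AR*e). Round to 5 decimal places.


Step 1: CL^2 = 0.437^2 = 0.190969
Step 2: pi * AR * e = 3.14159 * 13.1 * 0.95 = 39.097121
Step 3: CDi = 0.190969 / 39.097121 = 0.00488

0.00488


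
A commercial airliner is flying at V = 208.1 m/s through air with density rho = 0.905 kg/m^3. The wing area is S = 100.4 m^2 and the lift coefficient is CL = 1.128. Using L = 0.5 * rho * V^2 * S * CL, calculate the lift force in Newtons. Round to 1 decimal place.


Step 1: Calculate dynamic pressure q = 0.5 * 0.905 * 208.1^2 = 0.5 * 0.905 * 43305.61 = 19595.7885 Pa
Step 2: Multiply by wing area and lift coefficient: L = 19595.7885 * 100.4 * 1.128
Step 3: L = 1967417.1679 * 1.128 = 2219246.6 N

2219246.6


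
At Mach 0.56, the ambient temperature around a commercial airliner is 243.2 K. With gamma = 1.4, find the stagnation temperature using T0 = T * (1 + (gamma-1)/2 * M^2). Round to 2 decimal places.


Step 1: (gamma-1)/2 = 0.2
Step 2: M^2 = 0.3136
Step 3: 1 + 0.2 * 0.3136 = 1.06272
Step 4: T0 = 243.2 * 1.06272 = 258.45 K

258.45


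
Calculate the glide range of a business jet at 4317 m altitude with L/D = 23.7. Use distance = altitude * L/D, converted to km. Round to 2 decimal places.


Step 1: Glide distance = altitude * L/D = 4317 * 23.7 = 102312.9 m
Step 2: Convert to km: 102312.9 / 1000 = 102.31 km

102.31


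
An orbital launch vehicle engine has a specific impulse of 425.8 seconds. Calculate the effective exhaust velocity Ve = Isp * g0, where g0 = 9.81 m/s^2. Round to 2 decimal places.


Step 1: Ve = Isp * g0 = 425.8 * 9.81
Step 2: Ve = 4177.10 m/s

4177.10


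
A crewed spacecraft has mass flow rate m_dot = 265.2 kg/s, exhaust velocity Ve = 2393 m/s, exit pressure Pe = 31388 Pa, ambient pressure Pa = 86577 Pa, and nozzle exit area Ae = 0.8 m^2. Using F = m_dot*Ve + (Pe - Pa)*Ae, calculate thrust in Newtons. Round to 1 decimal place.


Step 1: Momentum thrust = m_dot * Ve = 265.2 * 2393 = 634623.6 N
Step 2: Pressure thrust = (Pe - Pa) * Ae = (31388 - 86577) * 0.8 = -44151.2 N
Step 3: Total thrust F = 634623.6 + -44151.2 = 590472.4 N

590472.4


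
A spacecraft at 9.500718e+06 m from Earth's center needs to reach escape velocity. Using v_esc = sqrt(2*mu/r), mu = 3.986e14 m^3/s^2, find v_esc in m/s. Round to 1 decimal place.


Step 1: 2*mu/r = 2 * 3.986e14 / 9.500718e+06 = 83909447.686
Step 2: v_esc = sqrt(83909447.686) = 9160.2 m/s

9160.2


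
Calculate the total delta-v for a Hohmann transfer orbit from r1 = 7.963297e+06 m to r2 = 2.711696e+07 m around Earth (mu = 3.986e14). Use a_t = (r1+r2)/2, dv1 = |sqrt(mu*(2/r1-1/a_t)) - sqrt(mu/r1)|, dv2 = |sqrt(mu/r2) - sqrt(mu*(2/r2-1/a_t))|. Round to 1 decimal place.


Step 1: Transfer semi-major axis a_t = (7.963297e+06 + 2.711696e+07) / 2 = 1.754013e+07 m
Step 2: v1 (circular at r1) = sqrt(mu/r1) = 7074.93 m/s
Step 3: v_t1 = sqrt(mu*(2/r1 - 1/a_t)) = 8796.83 m/s
Step 4: dv1 = |8796.83 - 7074.93| = 1721.9 m/s
Step 5: v2 (circular at r2) = 3833.97 m/s, v_t2 = 2583.32 m/s
Step 6: dv2 = |3833.97 - 2583.32| = 1250.64 m/s
Step 7: Total delta-v = 1721.9 + 1250.64 = 2972.5 m/s

2972.5


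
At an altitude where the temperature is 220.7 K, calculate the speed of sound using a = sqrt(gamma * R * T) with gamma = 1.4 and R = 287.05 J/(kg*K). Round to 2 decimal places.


Step 1: gamma * R * T = 1.4 * 287.05 * 220.7 = 88692.709
Step 2: a = sqrt(88692.709) = 297.81 m/s

297.81


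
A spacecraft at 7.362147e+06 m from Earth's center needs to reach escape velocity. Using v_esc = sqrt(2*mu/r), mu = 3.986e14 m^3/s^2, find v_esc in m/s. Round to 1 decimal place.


Step 1: 2*mu/r = 2 * 3.986e14 / 7.362147e+06 = 108283629.7618
Step 2: v_esc = sqrt(108283629.7618) = 10405.9 m/s

10405.9


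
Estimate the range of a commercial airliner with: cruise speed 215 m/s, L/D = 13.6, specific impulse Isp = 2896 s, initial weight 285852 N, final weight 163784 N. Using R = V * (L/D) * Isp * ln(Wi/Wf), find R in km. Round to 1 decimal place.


Step 1: Coefficient = V * (L/D) * Isp = 215 * 13.6 * 2896 = 8467904.0 m
Step 2: Wi/Wf = 285852 / 163784 = 1.745299
Step 3: ln(1.745299) = 0.556926
Step 4: R = 8467904.0 * 0.556926 = 4715993.4 m = 4716.0 km

4716.0


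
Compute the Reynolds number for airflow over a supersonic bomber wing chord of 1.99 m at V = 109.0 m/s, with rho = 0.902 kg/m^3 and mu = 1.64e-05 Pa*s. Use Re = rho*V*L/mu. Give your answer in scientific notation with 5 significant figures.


Step 1: Numerator = rho * V * L = 0.902 * 109.0 * 1.99 = 195.65282
Step 2: Re = 195.65282 / 1.64e-05
Step 3: Re = 1.1930e+07

1.1930e+07


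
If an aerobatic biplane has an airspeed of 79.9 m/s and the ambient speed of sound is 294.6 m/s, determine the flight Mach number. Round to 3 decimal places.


Step 1: M = V / a = 79.9 / 294.6
Step 2: M = 0.271

0.271


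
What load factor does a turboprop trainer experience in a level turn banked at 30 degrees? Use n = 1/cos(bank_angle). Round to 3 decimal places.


Step 1: Convert 30 degrees to radians = 0.523599
Step 2: cos(30 deg) = 0.866025
Step 3: n = 1 / 0.866025 = 1.155

1.155


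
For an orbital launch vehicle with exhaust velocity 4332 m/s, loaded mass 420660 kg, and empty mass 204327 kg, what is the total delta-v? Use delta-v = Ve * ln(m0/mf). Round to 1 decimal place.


Step 1: Mass ratio m0/mf = 420660 / 204327 = 2.058759
Step 2: ln(2.058759) = 0.722103
Step 3: delta-v = 4332 * 0.722103 = 3128.2 m/s

3128.2


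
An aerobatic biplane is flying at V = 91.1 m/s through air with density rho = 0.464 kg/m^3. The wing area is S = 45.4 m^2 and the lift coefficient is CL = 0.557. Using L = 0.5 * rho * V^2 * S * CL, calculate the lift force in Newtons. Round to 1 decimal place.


Step 1: Calculate dynamic pressure q = 0.5 * 0.464 * 91.1^2 = 0.5 * 0.464 * 8299.21 = 1925.4167 Pa
Step 2: Multiply by wing area and lift coefficient: L = 1925.4167 * 45.4 * 0.557
Step 3: L = 87413.9191 * 0.557 = 48689.6 N

48689.6


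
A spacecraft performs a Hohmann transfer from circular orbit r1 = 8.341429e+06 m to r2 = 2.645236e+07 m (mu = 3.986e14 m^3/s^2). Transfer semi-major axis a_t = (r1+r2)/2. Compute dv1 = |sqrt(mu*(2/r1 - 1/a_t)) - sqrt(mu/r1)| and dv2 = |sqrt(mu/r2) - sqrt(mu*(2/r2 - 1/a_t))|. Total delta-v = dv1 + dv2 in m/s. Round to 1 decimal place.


Step 1: Transfer semi-major axis a_t = (8.341429e+06 + 2.645236e+07) / 2 = 1.739689e+07 m
Step 2: v1 (circular at r1) = sqrt(mu/r1) = 6912.71 m/s
Step 3: v_t1 = sqrt(mu*(2/r1 - 1/a_t)) = 8524.03 m/s
Step 4: dv1 = |8524.03 - 6912.71| = 1611.31 m/s
Step 5: v2 (circular at r2) = 3881.83 m/s, v_t2 = 2687.95 m/s
Step 6: dv2 = |3881.83 - 2687.95| = 1193.88 m/s
Step 7: Total delta-v = 1611.31 + 1193.88 = 2805.2 m/s

2805.2


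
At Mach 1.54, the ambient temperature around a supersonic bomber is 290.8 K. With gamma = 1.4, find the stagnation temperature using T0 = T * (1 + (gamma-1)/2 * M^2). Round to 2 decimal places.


Step 1: (gamma-1)/2 = 0.2
Step 2: M^2 = 2.3716
Step 3: 1 + 0.2 * 2.3716 = 1.47432
Step 4: T0 = 290.8 * 1.47432 = 428.73 K

428.73


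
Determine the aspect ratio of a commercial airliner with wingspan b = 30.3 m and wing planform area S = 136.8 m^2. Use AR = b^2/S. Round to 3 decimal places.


Step 1: b^2 = 30.3^2 = 918.09
Step 2: AR = 918.09 / 136.8 = 6.711

6.711


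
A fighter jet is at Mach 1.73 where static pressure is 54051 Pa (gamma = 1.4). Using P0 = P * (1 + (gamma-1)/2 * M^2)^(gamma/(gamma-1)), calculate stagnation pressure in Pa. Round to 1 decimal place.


Step 1: (gamma-1)/2 * M^2 = 0.2 * 2.9929 = 0.59858
Step 2: 1 + 0.59858 = 1.59858
Step 3: Exponent gamma/(gamma-1) = 3.5
Step 4: P0 = 54051 * 1.59858^3.5 = 279173.4 Pa

279173.4


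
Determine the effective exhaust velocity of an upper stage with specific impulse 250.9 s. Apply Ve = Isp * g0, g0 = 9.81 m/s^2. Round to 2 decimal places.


Step 1: Ve = Isp * g0 = 250.9 * 9.81
Step 2: Ve = 2461.33 m/s

2461.33


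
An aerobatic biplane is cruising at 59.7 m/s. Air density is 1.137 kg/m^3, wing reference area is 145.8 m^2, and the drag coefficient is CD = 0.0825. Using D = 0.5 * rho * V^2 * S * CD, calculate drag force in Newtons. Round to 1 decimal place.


Step 1: Dynamic pressure q = 0.5 * 1.137 * 59.7^2 = 2026.1852 Pa
Step 2: Drag D = q * S * CD = 2026.1852 * 145.8 * 0.0825
Step 3: D = 24372.0 N

24372.0


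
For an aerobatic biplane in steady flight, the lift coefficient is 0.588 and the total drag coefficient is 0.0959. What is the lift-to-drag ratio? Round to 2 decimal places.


Step 1: L/D = CL / CD = 0.588 / 0.0959
Step 2: L/D = 6.13

6.13


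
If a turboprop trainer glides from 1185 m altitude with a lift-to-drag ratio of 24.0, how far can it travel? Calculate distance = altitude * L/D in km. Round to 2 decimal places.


Step 1: Glide distance = altitude * L/D = 1185 * 24.0 = 28440.0 m
Step 2: Convert to km: 28440.0 / 1000 = 28.44 km

28.44


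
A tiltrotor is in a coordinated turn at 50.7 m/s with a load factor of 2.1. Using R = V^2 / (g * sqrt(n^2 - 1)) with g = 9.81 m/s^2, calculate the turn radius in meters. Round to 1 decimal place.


Step 1: V^2 = 50.7^2 = 2570.49
Step 2: n^2 - 1 = 2.1^2 - 1 = 3.41
Step 3: sqrt(3.41) = 1.846619
Step 4: R = 2570.49 / (9.81 * 1.846619) = 141.9 m

141.9


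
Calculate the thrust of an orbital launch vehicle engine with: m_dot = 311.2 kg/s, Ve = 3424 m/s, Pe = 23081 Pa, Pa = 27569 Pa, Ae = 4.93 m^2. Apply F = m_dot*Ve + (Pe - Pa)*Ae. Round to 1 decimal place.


Step 1: Momentum thrust = m_dot * Ve = 311.2 * 3424 = 1065548.8 N
Step 2: Pressure thrust = (Pe - Pa) * Ae = (23081 - 27569) * 4.93 = -22125.84 N
Step 3: Total thrust F = 1065548.8 + -22125.84 = 1043423.0 N

1043423.0


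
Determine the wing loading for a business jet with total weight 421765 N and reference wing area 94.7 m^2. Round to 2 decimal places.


Step 1: Wing loading = W / S = 421765 / 94.7
Step 2: Wing loading = 4453.70 N/m^2

4453.70


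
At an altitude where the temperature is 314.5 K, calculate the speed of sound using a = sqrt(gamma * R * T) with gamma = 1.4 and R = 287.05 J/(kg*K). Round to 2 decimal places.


Step 1: gamma * R * T = 1.4 * 287.05 * 314.5 = 126388.115
Step 2: a = sqrt(126388.115) = 355.51 m/s

355.51


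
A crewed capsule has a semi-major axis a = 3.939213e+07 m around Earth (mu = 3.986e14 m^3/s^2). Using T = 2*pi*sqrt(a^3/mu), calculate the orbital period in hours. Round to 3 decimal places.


Step 1: a^3 / mu = 6.112634e+22 / 3.986e14 = 1.533526e+08
Step 2: sqrt(1.533526e+08) = 12383.5611 s
Step 3: T = 2*pi * 12383.5611 = 77808.21 s
Step 4: T in hours = 77808.21 / 3600 = 21.613 hours

21.613


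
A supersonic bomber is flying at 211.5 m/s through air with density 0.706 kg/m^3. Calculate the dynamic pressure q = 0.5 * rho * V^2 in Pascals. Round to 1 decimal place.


Step 1: V^2 = 211.5^2 = 44732.25
Step 2: q = 0.5 * 0.706 * 44732.25
Step 3: q = 15790.5 Pa

15790.5


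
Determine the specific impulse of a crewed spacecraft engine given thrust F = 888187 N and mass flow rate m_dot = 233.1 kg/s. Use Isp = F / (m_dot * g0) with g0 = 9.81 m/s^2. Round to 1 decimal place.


Step 1: m_dot * g0 = 233.1 * 9.81 = 2286.71
Step 2: Isp = 888187 / 2286.71 = 388.4 s

388.4


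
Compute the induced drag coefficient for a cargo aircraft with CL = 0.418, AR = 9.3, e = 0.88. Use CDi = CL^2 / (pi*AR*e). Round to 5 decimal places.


Step 1: CL^2 = 0.418^2 = 0.174724
Step 2: pi * AR * e = 3.14159 * 9.3 * 0.88 = 25.710794
Step 3: CDi = 0.174724 / 25.710794 = 0.00680

0.00680


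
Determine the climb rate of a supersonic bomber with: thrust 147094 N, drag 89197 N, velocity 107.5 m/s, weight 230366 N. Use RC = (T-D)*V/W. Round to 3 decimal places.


Step 1: Excess thrust = T - D = 147094 - 89197 = 57897 N
Step 2: Excess power = 57897 * 107.5 = 6223927.5 W
Step 3: RC = 6223927.5 / 230366 = 27.018 m/s

27.018


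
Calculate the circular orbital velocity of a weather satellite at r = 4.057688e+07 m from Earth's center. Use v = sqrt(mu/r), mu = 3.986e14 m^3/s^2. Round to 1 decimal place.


Step 1: mu / r = 3.986e14 / 4.057688e+07 = 9823327.9641
Step 2: v = sqrt(9823327.9641) = 3134.2 m/s

3134.2


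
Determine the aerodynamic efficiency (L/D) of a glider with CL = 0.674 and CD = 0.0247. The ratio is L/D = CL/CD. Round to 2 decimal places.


Step 1: L/D = CL / CD = 0.674 / 0.0247
Step 2: L/D = 27.29

27.29


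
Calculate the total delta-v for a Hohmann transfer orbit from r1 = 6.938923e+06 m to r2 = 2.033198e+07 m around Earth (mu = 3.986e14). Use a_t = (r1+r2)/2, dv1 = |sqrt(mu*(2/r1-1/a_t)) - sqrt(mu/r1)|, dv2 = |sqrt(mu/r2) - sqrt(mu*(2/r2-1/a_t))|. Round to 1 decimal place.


Step 1: Transfer semi-major axis a_t = (6.938923e+06 + 2.033198e+07) / 2 = 1.363545e+07 m
Step 2: v1 (circular at r1) = sqrt(mu/r1) = 7579.19 m/s
Step 3: v_t1 = sqrt(mu*(2/r1 - 1/a_t)) = 9255.03 m/s
Step 4: dv1 = |9255.03 - 7579.19| = 1675.84 m/s
Step 5: v2 (circular at r2) = 4427.71 m/s, v_t2 = 3158.57 m/s
Step 6: dv2 = |4427.71 - 3158.57| = 1269.14 m/s
Step 7: Total delta-v = 1675.84 + 1269.14 = 2945.0 m/s

2945.0


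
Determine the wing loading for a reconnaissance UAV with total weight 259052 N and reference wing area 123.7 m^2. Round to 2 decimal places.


Step 1: Wing loading = W / S = 259052 / 123.7
Step 2: Wing loading = 2094.20 N/m^2

2094.20


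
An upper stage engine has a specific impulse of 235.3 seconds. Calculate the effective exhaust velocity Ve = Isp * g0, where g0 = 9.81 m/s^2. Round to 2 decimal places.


Step 1: Ve = Isp * g0 = 235.3 * 9.81
Step 2: Ve = 2308.29 m/s

2308.29


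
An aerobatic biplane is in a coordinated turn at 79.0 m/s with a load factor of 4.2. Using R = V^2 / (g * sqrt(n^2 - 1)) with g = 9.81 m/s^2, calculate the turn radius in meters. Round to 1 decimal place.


Step 1: V^2 = 79.0^2 = 6241.0
Step 2: n^2 - 1 = 4.2^2 - 1 = 16.64
Step 3: sqrt(16.64) = 4.079216
Step 4: R = 6241.0 / (9.81 * 4.079216) = 156.0 m

156.0


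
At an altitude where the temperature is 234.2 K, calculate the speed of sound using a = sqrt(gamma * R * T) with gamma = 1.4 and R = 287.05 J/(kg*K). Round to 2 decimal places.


Step 1: gamma * R * T = 1.4 * 287.05 * 234.2 = 94117.954
Step 2: a = sqrt(94117.954) = 306.79 m/s

306.79


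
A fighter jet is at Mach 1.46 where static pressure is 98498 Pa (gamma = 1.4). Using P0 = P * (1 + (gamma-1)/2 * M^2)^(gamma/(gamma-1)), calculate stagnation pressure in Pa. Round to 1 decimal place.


Step 1: (gamma-1)/2 * M^2 = 0.2 * 2.1316 = 0.42632
Step 2: 1 + 0.42632 = 1.42632
Step 3: Exponent gamma/(gamma-1) = 3.5
Step 4: P0 = 98498 * 1.42632^3.5 = 341339.7 Pa

341339.7


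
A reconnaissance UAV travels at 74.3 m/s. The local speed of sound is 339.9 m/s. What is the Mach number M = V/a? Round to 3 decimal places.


Step 1: M = V / a = 74.3 / 339.9
Step 2: M = 0.219

0.219


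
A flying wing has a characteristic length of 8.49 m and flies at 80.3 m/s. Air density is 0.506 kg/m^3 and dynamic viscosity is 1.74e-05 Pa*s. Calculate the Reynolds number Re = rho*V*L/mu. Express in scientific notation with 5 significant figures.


Step 1: Numerator = rho * V * L = 0.506 * 80.3 * 8.49 = 344.963982
Step 2: Re = 344.963982 / 1.74e-05
Step 3: Re = 1.9826e+07

1.9826e+07


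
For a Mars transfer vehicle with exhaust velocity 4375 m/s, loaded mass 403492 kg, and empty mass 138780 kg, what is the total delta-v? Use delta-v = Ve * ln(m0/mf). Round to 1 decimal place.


Step 1: Mass ratio m0/mf = 403492 / 138780 = 2.907422
Step 2: ln(2.907422) = 1.067267
Step 3: delta-v = 4375 * 1.067267 = 4669.3 m/s

4669.3
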